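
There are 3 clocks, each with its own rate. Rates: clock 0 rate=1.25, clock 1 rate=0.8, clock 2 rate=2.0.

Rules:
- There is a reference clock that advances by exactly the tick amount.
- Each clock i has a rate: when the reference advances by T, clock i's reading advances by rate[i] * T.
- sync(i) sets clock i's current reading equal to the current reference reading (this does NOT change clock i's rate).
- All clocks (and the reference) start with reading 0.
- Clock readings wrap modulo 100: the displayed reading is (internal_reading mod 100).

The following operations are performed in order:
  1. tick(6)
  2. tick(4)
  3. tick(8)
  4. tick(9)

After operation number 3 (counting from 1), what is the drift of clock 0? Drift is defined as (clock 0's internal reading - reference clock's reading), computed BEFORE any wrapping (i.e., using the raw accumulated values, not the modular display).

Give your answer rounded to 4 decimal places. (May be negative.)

Answer: 4.5000

Derivation:
After op 1 tick(6): ref=6.0000 raw=[7.5000 4.8000 12.0000]
After op 2 tick(4): ref=10.0000 raw=[12.5000 8.0000 20.0000]
After op 3 tick(8): ref=18.0000 raw=[22.5000 14.4000 36.0000]
Drift of clock 0 after op 3: 22.5000 - 18.0000 = 4.5000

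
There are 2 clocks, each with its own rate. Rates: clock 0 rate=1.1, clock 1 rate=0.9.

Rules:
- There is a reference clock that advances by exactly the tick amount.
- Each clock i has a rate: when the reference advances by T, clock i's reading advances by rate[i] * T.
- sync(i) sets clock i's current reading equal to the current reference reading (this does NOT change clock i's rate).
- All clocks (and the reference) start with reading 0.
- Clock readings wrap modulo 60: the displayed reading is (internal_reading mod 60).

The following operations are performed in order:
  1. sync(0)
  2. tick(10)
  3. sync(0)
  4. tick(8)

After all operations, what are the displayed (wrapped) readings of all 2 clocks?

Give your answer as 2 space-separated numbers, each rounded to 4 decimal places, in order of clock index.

Answer: 18.8000 16.2000

Derivation:
After op 1 sync(0): ref=0.0000 raw=[0.0000 0.0000]
After op 2 tick(10): ref=10.0000 raw=[11.0000 9.0000]
After op 3 sync(0): ref=10.0000 raw=[10.0000 9.0000]
After op 4 tick(8): ref=18.0000 raw=[18.8000 16.2000]
Wrap final raw readings (mod 60): 18.8000 mod 60 = 18.8000; 16.2000 mod 60 = 16.2000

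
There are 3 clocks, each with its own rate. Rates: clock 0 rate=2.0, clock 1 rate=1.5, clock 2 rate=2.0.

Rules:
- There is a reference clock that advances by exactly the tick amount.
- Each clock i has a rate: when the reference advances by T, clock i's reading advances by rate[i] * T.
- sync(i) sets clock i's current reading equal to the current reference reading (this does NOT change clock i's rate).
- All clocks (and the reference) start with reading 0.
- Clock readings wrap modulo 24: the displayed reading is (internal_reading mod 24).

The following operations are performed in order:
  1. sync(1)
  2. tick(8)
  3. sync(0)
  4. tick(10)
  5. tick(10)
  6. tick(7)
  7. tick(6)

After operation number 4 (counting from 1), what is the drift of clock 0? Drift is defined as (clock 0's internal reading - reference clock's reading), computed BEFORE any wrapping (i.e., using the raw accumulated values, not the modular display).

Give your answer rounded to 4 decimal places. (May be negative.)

Answer: 10.0000

Derivation:
After op 1 sync(1): ref=0.0000 raw=[0.0000 0.0000 0.0000]
After op 2 tick(8): ref=8.0000 raw=[16.0000 12.0000 16.0000]
After op 3 sync(0): ref=8.0000 raw=[8.0000 12.0000 16.0000]
After op 4 tick(10): ref=18.0000 raw=[28.0000 27.0000 36.0000]
Drift of clock 0 after op 4: 28.0000 - 18.0000 = 10.0000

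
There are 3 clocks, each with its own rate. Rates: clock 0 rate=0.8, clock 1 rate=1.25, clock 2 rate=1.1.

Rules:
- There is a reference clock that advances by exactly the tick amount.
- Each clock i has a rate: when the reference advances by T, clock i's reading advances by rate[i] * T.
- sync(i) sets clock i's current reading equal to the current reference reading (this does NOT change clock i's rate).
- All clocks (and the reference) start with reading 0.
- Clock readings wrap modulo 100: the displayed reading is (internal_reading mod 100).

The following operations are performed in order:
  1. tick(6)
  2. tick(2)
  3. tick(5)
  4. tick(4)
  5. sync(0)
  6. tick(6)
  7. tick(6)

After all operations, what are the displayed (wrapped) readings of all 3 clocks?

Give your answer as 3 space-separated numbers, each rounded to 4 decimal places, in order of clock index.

Answer: 26.6000 36.2500 31.9000

Derivation:
After op 1 tick(6): ref=6.0000 raw=[4.8000 7.5000 6.6000]
After op 2 tick(2): ref=8.0000 raw=[6.4000 10.0000 8.8000]
After op 3 tick(5): ref=13.0000 raw=[10.4000 16.2500 14.3000]
After op 4 tick(4): ref=17.0000 raw=[13.6000 21.2500 18.7000]
After op 5 sync(0): ref=17.0000 raw=[17.0000 21.2500 18.7000]
After op 6 tick(6): ref=23.0000 raw=[21.8000 28.7500 25.3000]
After op 7 tick(6): ref=29.0000 raw=[26.6000 36.2500 31.9000]
Wrap final raw readings (mod 100): 26.6000 mod 100 = 26.6000; 36.2500 mod 100 = 36.2500; 31.9000 mod 100 = 31.9000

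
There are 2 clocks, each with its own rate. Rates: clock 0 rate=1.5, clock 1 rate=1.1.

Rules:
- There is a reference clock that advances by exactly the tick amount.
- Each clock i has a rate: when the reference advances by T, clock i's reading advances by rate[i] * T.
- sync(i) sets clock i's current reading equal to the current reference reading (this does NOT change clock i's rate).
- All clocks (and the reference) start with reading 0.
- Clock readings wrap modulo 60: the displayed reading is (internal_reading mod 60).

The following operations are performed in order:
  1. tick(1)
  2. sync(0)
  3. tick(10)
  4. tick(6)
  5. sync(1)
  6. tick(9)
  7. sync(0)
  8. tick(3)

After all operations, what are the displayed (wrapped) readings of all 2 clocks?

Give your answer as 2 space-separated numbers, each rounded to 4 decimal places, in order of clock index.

After op 1 tick(1): ref=1.0000 raw=[1.5000 1.1000]
After op 2 sync(0): ref=1.0000 raw=[1.0000 1.1000]
After op 3 tick(10): ref=11.0000 raw=[16.0000 12.1000]
After op 4 tick(6): ref=17.0000 raw=[25.0000 18.7000]
After op 5 sync(1): ref=17.0000 raw=[25.0000 17.0000]
After op 6 tick(9): ref=26.0000 raw=[38.5000 26.9000]
After op 7 sync(0): ref=26.0000 raw=[26.0000 26.9000]
After op 8 tick(3): ref=29.0000 raw=[30.5000 30.2000]
Wrap final raw readings (mod 60): 30.5000 mod 60 = 30.5000; 30.2000 mod 60 = 30.2000

Answer: 30.5000 30.2000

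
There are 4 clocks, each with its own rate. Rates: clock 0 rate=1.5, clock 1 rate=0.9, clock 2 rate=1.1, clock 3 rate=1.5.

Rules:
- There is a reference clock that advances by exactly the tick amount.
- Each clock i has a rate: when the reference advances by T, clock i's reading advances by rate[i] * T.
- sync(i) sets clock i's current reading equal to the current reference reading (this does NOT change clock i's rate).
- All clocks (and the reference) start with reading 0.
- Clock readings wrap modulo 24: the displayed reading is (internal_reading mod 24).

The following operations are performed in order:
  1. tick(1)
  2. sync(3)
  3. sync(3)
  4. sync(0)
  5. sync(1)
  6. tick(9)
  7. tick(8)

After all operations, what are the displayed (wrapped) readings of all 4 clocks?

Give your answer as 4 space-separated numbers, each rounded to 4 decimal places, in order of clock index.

After op 1 tick(1): ref=1.0000 raw=[1.5000 0.9000 1.1000 1.5000]
After op 2 sync(3): ref=1.0000 raw=[1.5000 0.9000 1.1000 1.0000]
After op 3 sync(3): ref=1.0000 raw=[1.5000 0.9000 1.1000 1.0000]
After op 4 sync(0): ref=1.0000 raw=[1.0000 0.9000 1.1000 1.0000]
After op 5 sync(1): ref=1.0000 raw=[1.0000 1.0000 1.1000 1.0000]
After op 6 tick(9): ref=10.0000 raw=[14.5000 9.1000 11.0000 14.5000]
After op 7 tick(8): ref=18.0000 raw=[26.5000 16.3000 19.8000 26.5000]
Wrap final raw readings (mod 24): 26.5000 mod 24 = 2.5000; 16.3000 mod 24 = 16.3000; 19.8000 mod 24 = 19.8000; 26.5000 mod 24 = 2.5000

Answer: 2.5000 16.3000 19.8000 2.5000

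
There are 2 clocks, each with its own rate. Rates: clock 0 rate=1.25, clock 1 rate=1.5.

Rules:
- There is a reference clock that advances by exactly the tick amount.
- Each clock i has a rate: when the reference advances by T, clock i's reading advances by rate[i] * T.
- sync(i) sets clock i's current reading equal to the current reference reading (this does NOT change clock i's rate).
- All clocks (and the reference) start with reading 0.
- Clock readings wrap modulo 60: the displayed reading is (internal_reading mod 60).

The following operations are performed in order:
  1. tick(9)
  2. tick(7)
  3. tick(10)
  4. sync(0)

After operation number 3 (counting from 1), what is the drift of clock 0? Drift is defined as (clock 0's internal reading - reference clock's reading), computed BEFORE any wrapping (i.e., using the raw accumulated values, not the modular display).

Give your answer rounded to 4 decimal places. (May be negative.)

Answer: 6.5000

Derivation:
After op 1 tick(9): ref=9.0000 raw=[11.2500 13.5000]
After op 2 tick(7): ref=16.0000 raw=[20.0000 24.0000]
After op 3 tick(10): ref=26.0000 raw=[32.5000 39.0000]
Drift of clock 0 after op 3: 32.5000 - 26.0000 = 6.5000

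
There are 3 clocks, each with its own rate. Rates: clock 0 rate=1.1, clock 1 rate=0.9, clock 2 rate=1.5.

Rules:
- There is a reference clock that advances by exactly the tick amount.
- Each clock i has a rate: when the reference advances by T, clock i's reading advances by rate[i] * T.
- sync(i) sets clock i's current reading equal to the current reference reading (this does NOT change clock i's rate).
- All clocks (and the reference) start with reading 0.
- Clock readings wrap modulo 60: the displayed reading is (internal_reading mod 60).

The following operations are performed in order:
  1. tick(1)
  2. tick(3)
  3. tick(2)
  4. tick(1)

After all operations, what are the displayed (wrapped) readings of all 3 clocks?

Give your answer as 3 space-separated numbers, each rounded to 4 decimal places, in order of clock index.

After op 1 tick(1): ref=1.0000 raw=[1.1000 0.9000 1.5000]
After op 2 tick(3): ref=4.0000 raw=[4.4000 3.6000 6.0000]
After op 3 tick(2): ref=6.0000 raw=[6.6000 5.4000 9.0000]
After op 4 tick(1): ref=7.0000 raw=[7.7000 6.3000 10.5000]
Wrap final raw readings (mod 60): 7.7000 mod 60 = 7.7000; 6.3000 mod 60 = 6.3000; 10.5000 mod 60 = 10.5000

Answer: 7.7000 6.3000 10.5000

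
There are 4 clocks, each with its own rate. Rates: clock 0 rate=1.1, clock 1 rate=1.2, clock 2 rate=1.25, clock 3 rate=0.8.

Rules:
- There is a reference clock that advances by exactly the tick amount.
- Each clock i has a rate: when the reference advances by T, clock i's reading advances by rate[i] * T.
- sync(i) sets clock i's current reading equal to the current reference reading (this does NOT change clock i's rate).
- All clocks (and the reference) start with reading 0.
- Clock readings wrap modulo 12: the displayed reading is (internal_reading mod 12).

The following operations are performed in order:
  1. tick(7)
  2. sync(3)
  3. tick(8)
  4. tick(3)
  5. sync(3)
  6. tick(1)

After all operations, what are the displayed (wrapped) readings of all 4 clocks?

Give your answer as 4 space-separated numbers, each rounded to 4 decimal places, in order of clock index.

After op 1 tick(7): ref=7.0000 raw=[7.7000 8.4000 8.7500 5.6000]
After op 2 sync(3): ref=7.0000 raw=[7.7000 8.4000 8.7500 7.0000]
After op 3 tick(8): ref=15.0000 raw=[16.5000 18.0000 18.7500 13.4000]
After op 4 tick(3): ref=18.0000 raw=[19.8000 21.6000 22.5000 15.8000]
After op 5 sync(3): ref=18.0000 raw=[19.8000 21.6000 22.5000 18.0000]
After op 6 tick(1): ref=19.0000 raw=[20.9000 22.8000 23.7500 18.8000]
Wrap final raw readings (mod 12): 20.9000 mod 12 = 8.9000; 22.8000 mod 12 = 10.8000; 23.7500 mod 12 = 11.7500; 18.8000 mod 12 = 6.8000

Answer: 8.9000 10.8000 11.7500 6.8000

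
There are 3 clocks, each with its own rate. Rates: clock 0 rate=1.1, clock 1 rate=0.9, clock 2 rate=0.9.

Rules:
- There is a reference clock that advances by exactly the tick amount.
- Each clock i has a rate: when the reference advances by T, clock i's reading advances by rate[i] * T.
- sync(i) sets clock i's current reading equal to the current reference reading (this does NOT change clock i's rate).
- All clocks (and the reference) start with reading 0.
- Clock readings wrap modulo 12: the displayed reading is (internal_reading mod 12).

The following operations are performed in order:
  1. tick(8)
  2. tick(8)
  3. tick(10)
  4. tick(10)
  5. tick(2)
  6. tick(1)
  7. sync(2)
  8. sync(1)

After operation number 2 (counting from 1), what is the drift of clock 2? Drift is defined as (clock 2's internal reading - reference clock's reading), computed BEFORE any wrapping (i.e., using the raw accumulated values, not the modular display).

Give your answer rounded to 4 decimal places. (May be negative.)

Answer: -1.6000

Derivation:
After op 1 tick(8): ref=8.0000 raw=[8.8000 7.2000 7.2000]
After op 2 tick(8): ref=16.0000 raw=[17.6000 14.4000 14.4000]
Drift of clock 2 after op 2: 14.4000 - 16.0000 = -1.6000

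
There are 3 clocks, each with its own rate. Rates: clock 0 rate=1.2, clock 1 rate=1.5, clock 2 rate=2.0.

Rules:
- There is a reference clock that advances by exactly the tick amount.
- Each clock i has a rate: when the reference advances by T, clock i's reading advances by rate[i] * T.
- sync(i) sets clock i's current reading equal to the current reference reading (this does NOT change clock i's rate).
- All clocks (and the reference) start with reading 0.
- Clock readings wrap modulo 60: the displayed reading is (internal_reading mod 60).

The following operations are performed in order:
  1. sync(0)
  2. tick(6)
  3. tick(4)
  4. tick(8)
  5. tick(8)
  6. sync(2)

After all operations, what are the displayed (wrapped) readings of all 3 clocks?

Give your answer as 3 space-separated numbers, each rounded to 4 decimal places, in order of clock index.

After op 1 sync(0): ref=0.0000 raw=[0.0000 0.0000 0.0000]
After op 2 tick(6): ref=6.0000 raw=[7.2000 9.0000 12.0000]
After op 3 tick(4): ref=10.0000 raw=[12.0000 15.0000 20.0000]
After op 4 tick(8): ref=18.0000 raw=[21.6000 27.0000 36.0000]
After op 5 tick(8): ref=26.0000 raw=[31.2000 39.0000 52.0000]
After op 6 sync(2): ref=26.0000 raw=[31.2000 39.0000 26.0000]
Wrap final raw readings (mod 60): 31.2000 mod 60 = 31.2000; 39.0000 mod 60 = 39.0000; 26.0000 mod 60 = 26.0000

Answer: 31.2000 39.0000 26.0000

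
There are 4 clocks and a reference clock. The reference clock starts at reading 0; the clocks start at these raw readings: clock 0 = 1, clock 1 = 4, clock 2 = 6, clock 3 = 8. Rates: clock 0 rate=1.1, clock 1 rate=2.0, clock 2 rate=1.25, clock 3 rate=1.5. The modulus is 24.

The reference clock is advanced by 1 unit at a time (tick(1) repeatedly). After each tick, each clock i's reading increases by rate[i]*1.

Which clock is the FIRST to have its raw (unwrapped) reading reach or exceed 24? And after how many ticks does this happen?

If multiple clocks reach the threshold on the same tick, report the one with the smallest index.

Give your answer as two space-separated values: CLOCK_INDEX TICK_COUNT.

clock 0: start=1, rate=1.1, needs 24-1 = 23; ticks = ceil(23/1.1) = ceil(20.9091) = 21; reading at tick 21 = 1 + 1.1*21 = 24.1000
clock 1: start=4, rate=2.0, needs 24-4 = 20; ticks = ceil(20/2.0) = ceil(10.0000) = 10; reading at tick 10 = 4 + 2.0*10 = 24.0000
clock 2: start=6, rate=1.25, needs 24-6 = 18; ticks = ceil(18/1.25) = ceil(14.4000) = 15; reading at tick 15 = 6 + 1.25*15 = 24.7500
clock 3: start=8, rate=1.5, needs 24-8 = 16; ticks = ceil(16/1.5) = ceil(10.6667) = 11; reading at tick 11 = 8 + 1.5*11 = 24.5000
Minimum tick count = 10; winners = [1]; smallest index = 1

Answer: 1 10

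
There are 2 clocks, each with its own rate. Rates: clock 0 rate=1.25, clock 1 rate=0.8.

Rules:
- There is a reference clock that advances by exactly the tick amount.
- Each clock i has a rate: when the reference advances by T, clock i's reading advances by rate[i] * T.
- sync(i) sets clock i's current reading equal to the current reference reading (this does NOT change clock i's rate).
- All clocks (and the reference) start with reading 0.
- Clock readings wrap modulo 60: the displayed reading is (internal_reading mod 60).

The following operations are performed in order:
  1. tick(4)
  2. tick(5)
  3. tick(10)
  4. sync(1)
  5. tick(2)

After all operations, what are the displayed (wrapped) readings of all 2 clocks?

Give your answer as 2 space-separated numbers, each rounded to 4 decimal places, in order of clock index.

Answer: 26.2500 20.6000

Derivation:
After op 1 tick(4): ref=4.0000 raw=[5.0000 3.2000]
After op 2 tick(5): ref=9.0000 raw=[11.2500 7.2000]
After op 3 tick(10): ref=19.0000 raw=[23.7500 15.2000]
After op 4 sync(1): ref=19.0000 raw=[23.7500 19.0000]
After op 5 tick(2): ref=21.0000 raw=[26.2500 20.6000]
Wrap final raw readings (mod 60): 26.2500 mod 60 = 26.2500; 20.6000 mod 60 = 20.6000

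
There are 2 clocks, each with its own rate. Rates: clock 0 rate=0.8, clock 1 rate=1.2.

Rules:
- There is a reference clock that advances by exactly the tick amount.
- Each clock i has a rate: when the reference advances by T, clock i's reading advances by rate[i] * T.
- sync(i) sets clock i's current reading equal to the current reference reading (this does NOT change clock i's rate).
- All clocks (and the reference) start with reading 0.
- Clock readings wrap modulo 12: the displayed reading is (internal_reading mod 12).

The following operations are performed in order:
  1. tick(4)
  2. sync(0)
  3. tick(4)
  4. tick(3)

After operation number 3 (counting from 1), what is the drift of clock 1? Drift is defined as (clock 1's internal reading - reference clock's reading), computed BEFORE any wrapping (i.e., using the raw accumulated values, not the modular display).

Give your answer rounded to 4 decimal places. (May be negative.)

After op 1 tick(4): ref=4.0000 raw=[3.2000 4.8000]
After op 2 sync(0): ref=4.0000 raw=[4.0000 4.8000]
After op 3 tick(4): ref=8.0000 raw=[7.2000 9.6000]
Drift of clock 1 after op 3: 9.6000 - 8.0000 = 1.6000

Answer: 1.6000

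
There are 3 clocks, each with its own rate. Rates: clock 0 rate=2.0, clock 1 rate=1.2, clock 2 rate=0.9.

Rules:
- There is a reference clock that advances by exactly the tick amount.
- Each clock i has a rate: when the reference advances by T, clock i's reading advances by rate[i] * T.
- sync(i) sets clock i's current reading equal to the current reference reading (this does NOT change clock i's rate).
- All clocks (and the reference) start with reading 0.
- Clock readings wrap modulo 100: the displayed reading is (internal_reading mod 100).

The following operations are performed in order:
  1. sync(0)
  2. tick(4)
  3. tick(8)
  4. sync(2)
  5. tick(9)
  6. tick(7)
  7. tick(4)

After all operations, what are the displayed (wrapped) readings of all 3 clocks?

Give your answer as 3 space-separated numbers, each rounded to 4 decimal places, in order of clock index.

After op 1 sync(0): ref=0.0000 raw=[0.0000 0.0000 0.0000]
After op 2 tick(4): ref=4.0000 raw=[8.0000 4.8000 3.6000]
After op 3 tick(8): ref=12.0000 raw=[24.0000 14.4000 10.8000]
After op 4 sync(2): ref=12.0000 raw=[24.0000 14.4000 12.0000]
After op 5 tick(9): ref=21.0000 raw=[42.0000 25.2000 20.1000]
After op 6 tick(7): ref=28.0000 raw=[56.0000 33.6000 26.4000]
After op 7 tick(4): ref=32.0000 raw=[64.0000 38.4000 30.0000]
Wrap final raw readings (mod 100): 64.0000 mod 100 = 64.0000; 38.4000 mod 100 = 38.4000; 30.0000 mod 100 = 30.0000

Answer: 64.0000 38.4000 30.0000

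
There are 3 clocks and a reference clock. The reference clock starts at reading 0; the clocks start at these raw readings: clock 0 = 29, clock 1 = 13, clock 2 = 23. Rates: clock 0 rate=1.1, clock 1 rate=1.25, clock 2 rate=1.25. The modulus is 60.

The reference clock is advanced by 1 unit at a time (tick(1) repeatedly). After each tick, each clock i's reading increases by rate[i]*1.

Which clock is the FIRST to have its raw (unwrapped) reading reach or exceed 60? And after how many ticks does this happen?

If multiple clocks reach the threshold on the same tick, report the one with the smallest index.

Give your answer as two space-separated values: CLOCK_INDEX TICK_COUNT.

Answer: 0 29

Derivation:
clock 0: start=29, rate=1.1, needs 60-29 = 31; ticks = ceil(31/1.1) = ceil(28.1818) = 29; reading at tick 29 = 29 + 1.1*29 = 60.9000
clock 1: start=13, rate=1.25, needs 60-13 = 47; ticks = ceil(47/1.25) = ceil(37.6000) = 38; reading at tick 38 = 13 + 1.25*38 = 60.5000
clock 2: start=23, rate=1.25, needs 60-23 = 37; ticks = ceil(37/1.25) = ceil(29.6000) = 30; reading at tick 30 = 23 + 1.25*30 = 60.5000
Minimum tick count = 29; winners = [0]; smallest index = 0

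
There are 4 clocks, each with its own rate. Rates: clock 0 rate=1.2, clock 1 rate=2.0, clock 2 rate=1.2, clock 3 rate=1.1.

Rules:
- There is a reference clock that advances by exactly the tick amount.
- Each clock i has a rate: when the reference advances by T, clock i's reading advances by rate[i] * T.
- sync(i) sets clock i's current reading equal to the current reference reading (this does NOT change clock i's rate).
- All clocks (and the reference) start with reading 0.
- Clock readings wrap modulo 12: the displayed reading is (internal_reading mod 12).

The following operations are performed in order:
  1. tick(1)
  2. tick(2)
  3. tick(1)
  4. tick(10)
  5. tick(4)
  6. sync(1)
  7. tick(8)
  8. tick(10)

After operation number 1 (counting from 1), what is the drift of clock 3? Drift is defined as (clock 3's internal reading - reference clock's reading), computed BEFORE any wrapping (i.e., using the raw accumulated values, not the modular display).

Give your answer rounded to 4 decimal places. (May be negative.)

Answer: 0.1000

Derivation:
After op 1 tick(1): ref=1.0000 raw=[1.2000 2.0000 1.2000 1.1000]
Drift of clock 3 after op 1: 1.1000 - 1.0000 = 0.1000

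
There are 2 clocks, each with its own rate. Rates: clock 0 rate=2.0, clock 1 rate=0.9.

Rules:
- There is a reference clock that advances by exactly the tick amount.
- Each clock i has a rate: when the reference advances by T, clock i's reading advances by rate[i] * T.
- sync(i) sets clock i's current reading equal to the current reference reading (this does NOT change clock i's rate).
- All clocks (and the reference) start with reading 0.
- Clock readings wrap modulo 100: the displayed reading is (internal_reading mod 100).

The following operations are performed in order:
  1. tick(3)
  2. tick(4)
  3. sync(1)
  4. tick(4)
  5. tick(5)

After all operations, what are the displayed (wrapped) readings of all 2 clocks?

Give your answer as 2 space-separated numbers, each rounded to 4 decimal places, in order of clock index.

After op 1 tick(3): ref=3.0000 raw=[6.0000 2.7000]
After op 2 tick(4): ref=7.0000 raw=[14.0000 6.3000]
After op 3 sync(1): ref=7.0000 raw=[14.0000 7.0000]
After op 4 tick(4): ref=11.0000 raw=[22.0000 10.6000]
After op 5 tick(5): ref=16.0000 raw=[32.0000 15.1000]
Wrap final raw readings (mod 100): 32.0000 mod 100 = 32.0000; 15.1000 mod 100 = 15.1000

Answer: 32.0000 15.1000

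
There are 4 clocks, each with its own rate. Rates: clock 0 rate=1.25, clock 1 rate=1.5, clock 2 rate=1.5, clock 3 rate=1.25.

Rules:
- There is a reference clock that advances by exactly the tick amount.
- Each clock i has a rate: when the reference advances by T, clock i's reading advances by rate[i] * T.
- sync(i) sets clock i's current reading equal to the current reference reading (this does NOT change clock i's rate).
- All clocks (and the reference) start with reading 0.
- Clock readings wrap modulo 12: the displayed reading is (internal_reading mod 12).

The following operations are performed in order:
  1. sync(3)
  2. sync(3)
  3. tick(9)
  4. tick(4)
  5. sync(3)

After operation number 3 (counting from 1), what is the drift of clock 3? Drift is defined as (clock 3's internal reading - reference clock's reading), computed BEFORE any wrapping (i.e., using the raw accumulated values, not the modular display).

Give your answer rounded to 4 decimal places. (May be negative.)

After op 1 sync(3): ref=0.0000 raw=[0.0000 0.0000 0.0000 0.0000]
After op 2 sync(3): ref=0.0000 raw=[0.0000 0.0000 0.0000 0.0000]
After op 3 tick(9): ref=9.0000 raw=[11.2500 13.5000 13.5000 11.2500]
Drift of clock 3 after op 3: 11.2500 - 9.0000 = 2.2500

Answer: 2.2500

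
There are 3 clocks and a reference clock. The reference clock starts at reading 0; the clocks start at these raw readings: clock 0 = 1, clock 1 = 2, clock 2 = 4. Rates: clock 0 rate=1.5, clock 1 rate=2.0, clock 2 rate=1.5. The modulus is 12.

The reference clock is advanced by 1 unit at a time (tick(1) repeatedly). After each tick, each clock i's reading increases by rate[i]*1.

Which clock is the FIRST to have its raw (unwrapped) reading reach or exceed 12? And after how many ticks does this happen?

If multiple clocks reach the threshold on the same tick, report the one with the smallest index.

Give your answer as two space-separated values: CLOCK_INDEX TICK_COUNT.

Answer: 1 5

Derivation:
clock 0: start=1, rate=1.5, needs 12-1 = 11; ticks = ceil(11/1.5) = ceil(7.3333) = 8; reading at tick 8 = 1 + 1.5*8 = 13.0000
clock 1: start=2, rate=2.0, needs 12-2 = 10; ticks = ceil(10/2.0) = ceil(5.0000) = 5; reading at tick 5 = 2 + 2.0*5 = 12.0000
clock 2: start=4, rate=1.5, needs 12-4 = 8; ticks = ceil(8/1.5) = ceil(5.3333) = 6; reading at tick 6 = 4 + 1.5*6 = 13.0000
Minimum tick count = 5; winners = [1]; smallest index = 1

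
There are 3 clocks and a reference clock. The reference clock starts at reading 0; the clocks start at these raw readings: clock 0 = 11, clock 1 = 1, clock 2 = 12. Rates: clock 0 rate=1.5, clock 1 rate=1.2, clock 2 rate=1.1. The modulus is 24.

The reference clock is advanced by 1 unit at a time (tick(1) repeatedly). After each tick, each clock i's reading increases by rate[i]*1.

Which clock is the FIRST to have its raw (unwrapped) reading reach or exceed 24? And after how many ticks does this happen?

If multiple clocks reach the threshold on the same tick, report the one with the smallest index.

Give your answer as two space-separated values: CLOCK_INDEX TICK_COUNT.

clock 0: start=11, rate=1.5, needs 24-11 = 13; ticks = ceil(13/1.5) = ceil(8.6667) = 9; reading at tick 9 = 11 + 1.5*9 = 24.5000
clock 1: start=1, rate=1.2, needs 24-1 = 23; ticks = ceil(23/1.2) = ceil(19.1667) = 20; reading at tick 20 = 1 + 1.2*20 = 25.0000
clock 2: start=12, rate=1.1, needs 24-12 = 12; ticks = ceil(12/1.1) = ceil(10.9091) = 11; reading at tick 11 = 12 + 1.1*11 = 24.1000
Minimum tick count = 9; winners = [0]; smallest index = 0

Answer: 0 9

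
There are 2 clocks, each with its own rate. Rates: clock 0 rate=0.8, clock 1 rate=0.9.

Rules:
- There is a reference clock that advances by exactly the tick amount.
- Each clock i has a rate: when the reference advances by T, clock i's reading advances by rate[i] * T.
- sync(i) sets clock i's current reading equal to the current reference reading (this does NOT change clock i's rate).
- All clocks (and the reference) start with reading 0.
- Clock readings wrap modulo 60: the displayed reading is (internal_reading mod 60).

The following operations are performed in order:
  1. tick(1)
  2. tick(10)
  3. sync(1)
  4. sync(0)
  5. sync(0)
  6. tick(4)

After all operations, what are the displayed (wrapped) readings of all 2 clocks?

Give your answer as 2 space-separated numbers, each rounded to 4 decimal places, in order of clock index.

Answer: 14.2000 14.6000

Derivation:
After op 1 tick(1): ref=1.0000 raw=[0.8000 0.9000]
After op 2 tick(10): ref=11.0000 raw=[8.8000 9.9000]
After op 3 sync(1): ref=11.0000 raw=[8.8000 11.0000]
After op 4 sync(0): ref=11.0000 raw=[11.0000 11.0000]
After op 5 sync(0): ref=11.0000 raw=[11.0000 11.0000]
After op 6 tick(4): ref=15.0000 raw=[14.2000 14.6000]
Wrap final raw readings (mod 60): 14.2000 mod 60 = 14.2000; 14.6000 mod 60 = 14.6000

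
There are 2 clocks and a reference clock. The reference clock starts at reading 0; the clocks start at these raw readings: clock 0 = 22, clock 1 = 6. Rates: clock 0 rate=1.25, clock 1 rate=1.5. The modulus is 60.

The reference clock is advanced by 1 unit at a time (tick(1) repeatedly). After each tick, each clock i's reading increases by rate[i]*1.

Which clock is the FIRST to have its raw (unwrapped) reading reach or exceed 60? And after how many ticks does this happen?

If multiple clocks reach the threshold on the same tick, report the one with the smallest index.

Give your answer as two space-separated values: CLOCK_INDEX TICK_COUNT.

Answer: 0 31

Derivation:
clock 0: start=22, rate=1.25, needs 60-22 = 38; ticks = ceil(38/1.25) = ceil(30.4000) = 31; reading at tick 31 = 22 + 1.25*31 = 60.7500
clock 1: start=6, rate=1.5, needs 60-6 = 54; ticks = ceil(54/1.5) = ceil(36.0000) = 36; reading at tick 36 = 6 + 1.5*36 = 60.0000
Minimum tick count = 31; winners = [0]; smallest index = 0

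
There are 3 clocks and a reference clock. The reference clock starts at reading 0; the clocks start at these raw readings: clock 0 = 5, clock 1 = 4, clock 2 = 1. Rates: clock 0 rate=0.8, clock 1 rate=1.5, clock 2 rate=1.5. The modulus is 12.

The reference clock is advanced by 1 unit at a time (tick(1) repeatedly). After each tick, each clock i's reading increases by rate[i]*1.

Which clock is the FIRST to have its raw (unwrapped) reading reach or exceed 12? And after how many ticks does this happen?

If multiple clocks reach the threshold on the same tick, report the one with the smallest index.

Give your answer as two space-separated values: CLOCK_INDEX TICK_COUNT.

Answer: 1 6

Derivation:
clock 0: start=5, rate=0.8, needs 12-5 = 7; ticks = ceil(7/0.8) = ceil(8.7500) = 9; reading at tick 9 = 5 + 0.8*9 = 12.2000
clock 1: start=4, rate=1.5, needs 12-4 = 8; ticks = ceil(8/1.5) = ceil(5.3333) = 6; reading at tick 6 = 4 + 1.5*6 = 13.0000
clock 2: start=1, rate=1.5, needs 12-1 = 11; ticks = ceil(11/1.5) = ceil(7.3333) = 8; reading at tick 8 = 1 + 1.5*8 = 13.0000
Minimum tick count = 6; winners = [1]; smallest index = 1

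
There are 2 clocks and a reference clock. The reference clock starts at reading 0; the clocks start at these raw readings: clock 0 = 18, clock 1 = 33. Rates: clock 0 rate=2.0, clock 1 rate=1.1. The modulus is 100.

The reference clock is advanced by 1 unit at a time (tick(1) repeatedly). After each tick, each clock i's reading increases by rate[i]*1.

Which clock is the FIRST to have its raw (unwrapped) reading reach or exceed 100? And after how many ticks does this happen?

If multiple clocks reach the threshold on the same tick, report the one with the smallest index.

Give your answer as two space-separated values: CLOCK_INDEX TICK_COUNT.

Answer: 0 41

Derivation:
clock 0: start=18, rate=2.0, needs 100-18 = 82; ticks = ceil(82/2.0) = ceil(41.0000) = 41; reading at tick 41 = 18 + 2.0*41 = 100.0000
clock 1: start=33, rate=1.1, needs 100-33 = 67; ticks = ceil(67/1.1) = ceil(60.9091) = 61; reading at tick 61 = 33 + 1.1*61 = 100.1000
Minimum tick count = 41; winners = [0]; smallest index = 0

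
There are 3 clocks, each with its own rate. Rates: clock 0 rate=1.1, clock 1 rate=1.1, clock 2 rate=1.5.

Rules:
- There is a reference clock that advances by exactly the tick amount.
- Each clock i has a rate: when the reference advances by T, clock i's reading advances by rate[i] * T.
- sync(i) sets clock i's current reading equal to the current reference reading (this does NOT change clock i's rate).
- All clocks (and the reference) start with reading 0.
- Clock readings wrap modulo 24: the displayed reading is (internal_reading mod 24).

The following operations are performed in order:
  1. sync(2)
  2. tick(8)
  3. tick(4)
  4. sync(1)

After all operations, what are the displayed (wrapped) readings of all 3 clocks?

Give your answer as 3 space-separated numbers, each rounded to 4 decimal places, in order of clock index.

Answer: 13.2000 12.0000 18.0000

Derivation:
After op 1 sync(2): ref=0.0000 raw=[0.0000 0.0000 0.0000]
After op 2 tick(8): ref=8.0000 raw=[8.8000 8.8000 12.0000]
After op 3 tick(4): ref=12.0000 raw=[13.2000 13.2000 18.0000]
After op 4 sync(1): ref=12.0000 raw=[13.2000 12.0000 18.0000]
Wrap final raw readings (mod 24): 13.2000 mod 24 = 13.2000; 12.0000 mod 24 = 12.0000; 18.0000 mod 24 = 18.0000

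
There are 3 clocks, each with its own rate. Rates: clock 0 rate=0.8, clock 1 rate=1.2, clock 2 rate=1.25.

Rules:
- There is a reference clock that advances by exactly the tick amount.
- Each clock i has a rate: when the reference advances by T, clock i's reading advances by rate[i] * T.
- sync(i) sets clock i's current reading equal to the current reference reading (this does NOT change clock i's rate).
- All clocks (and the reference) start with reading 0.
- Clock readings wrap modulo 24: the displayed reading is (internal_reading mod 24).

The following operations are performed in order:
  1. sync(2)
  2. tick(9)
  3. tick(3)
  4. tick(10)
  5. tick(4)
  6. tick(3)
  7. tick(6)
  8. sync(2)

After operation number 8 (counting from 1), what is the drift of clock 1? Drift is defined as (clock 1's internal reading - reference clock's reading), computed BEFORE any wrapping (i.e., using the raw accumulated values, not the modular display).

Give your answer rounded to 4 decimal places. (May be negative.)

Answer: 7.0000

Derivation:
After op 1 sync(2): ref=0.0000 raw=[0.0000 0.0000 0.0000]
After op 2 tick(9): ref=9.0000 raw=[7.2000 10.8000 11.2500]
After op 3 tick(3): ref=12.0000 raw=[9.6000 14.4000 15.0000]
After op 4 tick(10): ref=22.0000 raw=[17.6000 26.4000 27.5000]
After op 5 tick(4): ref=26.0000 raw=[20.8000 31.2000 32.5000]
After op 6 tick(3): ref=29.0000 raw=[23.2000 34.8000 36.2500]
After op 7 tick(6): ref=35.0000 raw=[28.0000 42.0000 43.7500]
After op 8 sync(2): ref=35.0000 raw=[28.0000 42.0000 35.0000]
Drift of clock 1 after op 8: 42.0000 - 35.0000 = 7.0000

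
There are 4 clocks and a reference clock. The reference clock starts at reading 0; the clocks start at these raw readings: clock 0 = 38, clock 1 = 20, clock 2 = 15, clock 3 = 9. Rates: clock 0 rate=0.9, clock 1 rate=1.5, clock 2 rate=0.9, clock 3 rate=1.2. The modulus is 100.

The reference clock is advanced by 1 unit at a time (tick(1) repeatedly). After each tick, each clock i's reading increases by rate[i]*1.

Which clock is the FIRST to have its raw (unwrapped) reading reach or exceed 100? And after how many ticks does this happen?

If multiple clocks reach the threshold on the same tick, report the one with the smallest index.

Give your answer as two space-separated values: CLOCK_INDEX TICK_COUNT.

Answer: 1 54

Derivation:
clock 0: start=38, rate=0.9, needs 100-38 = 62; ticks = ceil(62/0.9) = ceil(68.8889) = 69; reading at tick 69 = 38 + 0.9*69 = 100.1000
clock 1: start=20, rate=1.5, needs 100-20 = 80; ticks = ceil(80/1.5) = ceil(53.3333) = 54; reading at tick 54 = 20 + 1.5*54 = 101.0000
clock 2: start=15, rate=0.9, needs 100-15 = 85; ticks = ceil(85/0.9) = ceil(94.4444) = 95; reading at tick 95 = 15 + 0.9*95 = 100.5000
clock 3: start=9, rate=1.2, needs 100-9 = 91; ticks = ceil(91/1.2) = ceil(75.8333) = 76; reading at tick 76 = 9 + 1.2*76 = 100.2000
Minimum tick count = 54; winners = [1]; smallest index = 1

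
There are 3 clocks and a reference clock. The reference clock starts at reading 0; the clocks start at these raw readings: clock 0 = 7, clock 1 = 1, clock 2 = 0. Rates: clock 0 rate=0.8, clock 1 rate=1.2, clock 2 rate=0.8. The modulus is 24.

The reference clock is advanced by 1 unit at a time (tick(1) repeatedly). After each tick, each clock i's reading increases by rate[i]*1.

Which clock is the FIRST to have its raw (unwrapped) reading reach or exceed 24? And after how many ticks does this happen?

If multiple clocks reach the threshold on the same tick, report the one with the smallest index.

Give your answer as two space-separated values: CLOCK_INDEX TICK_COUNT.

Answer: 1 20

Derivation:
clock 0: start=7, rate=0.8, needs 24-7 = 17; ticks = ceil(17/0.8) = ceil(21.2500) = 22; reading at tick 22 = 7 + 0.8*22 = 24.6000
clock 1: start=1, rate=1.2, needs 24-1 = 23; ticks = ceil(23/1.2) = ceil(19.1667) = 20; reading at tick 20 = 1 + 1.2*20 = 25.0000
clock 2: start=0, rate=0.8, needs 24-0 = 24; ticks = ceil(24/0.8) = ceil(30.0000) = 30; reading at tick 30 = 0 + 0.8*30 = 24.0000
Minimum tick count = 20; winners = [1]; smallest index = 1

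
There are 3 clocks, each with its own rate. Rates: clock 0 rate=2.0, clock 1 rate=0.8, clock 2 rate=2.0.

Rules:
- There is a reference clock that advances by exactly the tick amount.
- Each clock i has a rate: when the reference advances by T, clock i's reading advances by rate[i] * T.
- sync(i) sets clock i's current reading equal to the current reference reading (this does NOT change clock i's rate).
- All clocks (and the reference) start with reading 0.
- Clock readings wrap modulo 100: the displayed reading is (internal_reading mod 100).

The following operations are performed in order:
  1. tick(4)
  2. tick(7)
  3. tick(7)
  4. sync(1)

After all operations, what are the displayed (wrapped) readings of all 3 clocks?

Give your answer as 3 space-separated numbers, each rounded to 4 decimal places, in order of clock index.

Answer: 36.0000 18.0000 36.0000

Derivation:
After op 1 tick(4): ref=4.0000 raw=[8.0000 3.2000 8.0000]
After op 2 tick(7): ref=11.0000 raw=[22.0000 8.8000 22.0000]
After op 3 tick(7): ref=18.0000 raw=[36.0000 14.4000 36.0000]
After op 4 sync(1): ref=18.0000 raw=[36.0000 18.0000 36.0000]
Wrap final raw readings (mod 100): 36.0000 mod 100 = 36.0000; 18.0000 mod 100 = 18.0000; 36.0000 mod 100 = 36.0000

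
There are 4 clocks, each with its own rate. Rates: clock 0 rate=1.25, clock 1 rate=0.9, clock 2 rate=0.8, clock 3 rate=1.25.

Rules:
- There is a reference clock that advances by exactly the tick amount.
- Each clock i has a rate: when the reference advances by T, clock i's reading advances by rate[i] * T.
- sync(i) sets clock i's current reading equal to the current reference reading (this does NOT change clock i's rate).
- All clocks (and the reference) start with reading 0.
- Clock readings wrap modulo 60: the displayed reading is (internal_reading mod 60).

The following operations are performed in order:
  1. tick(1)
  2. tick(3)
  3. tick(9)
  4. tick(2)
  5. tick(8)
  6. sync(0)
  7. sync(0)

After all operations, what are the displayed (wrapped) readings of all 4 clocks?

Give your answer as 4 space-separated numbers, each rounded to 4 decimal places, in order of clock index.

Answer: 23.0000 20.7000 18.4000 28.7500

Derivation:
After op 1 tick(1): ref=1.0000 raw=[1.2500 0.9000 0.8000 1.2500]
After op 2 tick(3): ref=4.0000 raw=[5.0000 3.6000 3.2000 5.0000]
After op 3 tick(9): ref=13.0000 raw=[16.2500 11.7000 10.4000 16.2500]
After op 4 tick(2): ref=15.0000 raw=[18.7500 13.5000 12.0000 18.7500]
After op 5 tick(8): ref=23.0000 raw=[28.7500 20.7000 18.4000 28.7500]
After op 6 sync(0): ref=23.0000 raw=[23.0000 20.7000 18.4000 28.7500]
After op 7 sync(0): ref=23.0000 raw=[23.0000 20.7000 18.4000 28.7500]
Wrap final raw readings (mod 60): 23.0000 mod 60 = 23.0000; 20.7000 mod 60 = 20.7000; 18.4000 mod 60 = 18.4000; 28.7500 mod 60 = 28.7500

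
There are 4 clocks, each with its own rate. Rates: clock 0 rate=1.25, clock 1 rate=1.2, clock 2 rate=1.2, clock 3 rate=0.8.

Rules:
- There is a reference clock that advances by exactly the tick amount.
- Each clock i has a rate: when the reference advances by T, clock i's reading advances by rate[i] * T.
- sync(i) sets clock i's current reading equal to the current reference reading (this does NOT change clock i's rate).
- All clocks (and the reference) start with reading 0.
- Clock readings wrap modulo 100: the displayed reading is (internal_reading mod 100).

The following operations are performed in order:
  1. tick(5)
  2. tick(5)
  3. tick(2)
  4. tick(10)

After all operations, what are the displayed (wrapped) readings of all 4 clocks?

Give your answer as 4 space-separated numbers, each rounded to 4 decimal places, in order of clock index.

After op 1 tick(5): ref=5.0000 raw=[6.2500 6.0000 6.0000 4.0000]
After op 2 tick(5): ref=10.0000 raw=[12.5000 12.0000 12.0000 8.0000]
After op 3 tick(2): ref=12.0000 raw=[15.0000 14.4000 14.4000 9.6000]
After op 4 tick(10): ref=22.0000 raw=[27.5000 26.4000 26.4000 17.6000]
Wrap final raw readings (mod 100): 27.5000 mod 100 = 27.5000; 26.4000 mod 100 = 26.4000; 26.4000 mod 100 = 26.4000; 17.6000 mod 100 = 17.6000

Answer: 27.5000 26.4000 26.4000 17.6000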